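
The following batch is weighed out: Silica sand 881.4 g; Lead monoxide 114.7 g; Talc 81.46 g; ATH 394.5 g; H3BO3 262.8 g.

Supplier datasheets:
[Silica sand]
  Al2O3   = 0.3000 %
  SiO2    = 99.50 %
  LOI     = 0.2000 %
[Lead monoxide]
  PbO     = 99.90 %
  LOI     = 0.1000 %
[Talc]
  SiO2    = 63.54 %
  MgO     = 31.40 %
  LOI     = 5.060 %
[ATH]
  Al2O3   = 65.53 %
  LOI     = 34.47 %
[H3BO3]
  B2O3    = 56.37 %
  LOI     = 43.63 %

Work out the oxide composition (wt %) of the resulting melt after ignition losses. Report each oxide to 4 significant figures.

Glass mass = 1478 g (batch 1735 − LOI 256.6).
Composition: Al2O3 17.67%, B2O3 10.02%, SiO2 62.83%, PbO 7.752%, MgO 1.730%

In-progress results are shown rounded off to 4 significant figures between the steps. The whole derivation maintains exact precision throughout; every reported value is rounded exactly once; derived quantities are re-derived at full precision (the five compositions, the totals, glass mass, ignition loss, the yield) starting from the weights on 1478 g of glass, as they appear in problem or answer.
Oxide-by-oxide delivered mass:
  Al2O3: 881.4·0.003000 + 394.5·0.6553 = 261.2 g
  B2O3: 262.8·0.5637 = 148.1 g
  SiO2: 881.4·0.9950 + 81.46·0.6354 = 928.8 g
  PbO: 114.7·0.9990 = 114.6 g
  MgO: 81.46·0.3140 = 25.58 g
LOI: 881.4·0.002000 + 114.7·0.001000 + 81.46·0.05060 + 394.5·0.3447 + 262.8·0.4363 = 256.6 g
Net of LOI, the glass mass = 1735 − 256.6 = 1478 g (matching Σ of the oxides)
percent share: oxide ÷ glass, ×100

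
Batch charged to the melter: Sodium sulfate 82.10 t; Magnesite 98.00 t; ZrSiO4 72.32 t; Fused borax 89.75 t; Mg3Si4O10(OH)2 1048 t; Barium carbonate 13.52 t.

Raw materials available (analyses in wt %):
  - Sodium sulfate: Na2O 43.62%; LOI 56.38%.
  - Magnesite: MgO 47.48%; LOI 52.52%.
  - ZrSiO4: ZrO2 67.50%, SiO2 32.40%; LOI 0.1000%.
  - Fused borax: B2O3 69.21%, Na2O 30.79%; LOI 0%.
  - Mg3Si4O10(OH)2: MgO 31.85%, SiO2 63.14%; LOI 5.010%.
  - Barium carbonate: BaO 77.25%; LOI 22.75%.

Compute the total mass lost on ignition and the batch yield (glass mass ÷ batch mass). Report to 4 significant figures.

LOI loss = 153.4 t; glass = 1250 t; yield = 89.07%

The intermediate values are printed (rounded to four significant figures) at each printed step. Exact precision is maintained at each step; every reported number receives exactly one rounding; derived quantities (ignition loss, yield, six oxide percentages, net glass mass, totals) are recomputed at full float precision from the batch weights for 1250 t of glass exactly as printed in the problem or the answer.
Ignition loss by material:
  Sodium sulfate: 82.10 × 0.5638 = 46.29 t
  Magnesite: 98.00 × 0.5252 = 51.47 t
  ZrSiO4: 72.32 × 0.001000 = 0.07232 t
  Fused borax: 89.75 × 0 = 0 t
  Mg3Si4O10(OH)2: 1048 × 0.05010 = 52.50 t
  Barium carbonate: 13.52 × 0.2275 = 3.076 t
Total LOI = 153.4 t
Glass = batch − LOI = 1404 − 153.4 = 1250 t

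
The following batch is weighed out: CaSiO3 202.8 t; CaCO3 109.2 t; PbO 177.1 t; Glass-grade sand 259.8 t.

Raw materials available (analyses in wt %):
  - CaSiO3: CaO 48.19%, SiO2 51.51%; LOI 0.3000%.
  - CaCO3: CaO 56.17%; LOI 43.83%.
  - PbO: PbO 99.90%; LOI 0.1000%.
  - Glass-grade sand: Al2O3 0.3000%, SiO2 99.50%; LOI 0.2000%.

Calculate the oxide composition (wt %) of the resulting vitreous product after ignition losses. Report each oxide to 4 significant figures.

The intermediate values are shown, rounded to 4 significant digits, as written; full float precision is kept at each step. Every reported number carries a single rounding — derived quantities are computed starting from the weights on 699.7 t of glass in full float precision (totals, yield, LOI, glass mass, four oxide percentages), as they appear in the question or the answer.
Per-oxide mass from batch:
  PbO: 177.1·0.9990 = 176.9 t
  Al2O3: 259.8·0.003000 = 0.7794 t
  CaO: 202.8·0.4819 + 109.2·0.5617 = 159.1 t
  SiO2: 202.8·0.5151 + 259.8·0.9950 = 363.0 t
LOI: 202.8·0.003000 + 109.2·0.4383 + 177.1·0.001000 + 259.8·0.002000 = 49.17 t
Glass = total batch minus LOI = 748.9 − 49.17 = 699.7 t (= Σ oxide masses)
each oxide over glass, ×100, is wt %

Glass mass = 699.7 t (batch 748.9 − LOI 49.17).
Composition: PbO 25.28%, Al2O3 0.1114%, CaO 22.73%, SiO2 51.87%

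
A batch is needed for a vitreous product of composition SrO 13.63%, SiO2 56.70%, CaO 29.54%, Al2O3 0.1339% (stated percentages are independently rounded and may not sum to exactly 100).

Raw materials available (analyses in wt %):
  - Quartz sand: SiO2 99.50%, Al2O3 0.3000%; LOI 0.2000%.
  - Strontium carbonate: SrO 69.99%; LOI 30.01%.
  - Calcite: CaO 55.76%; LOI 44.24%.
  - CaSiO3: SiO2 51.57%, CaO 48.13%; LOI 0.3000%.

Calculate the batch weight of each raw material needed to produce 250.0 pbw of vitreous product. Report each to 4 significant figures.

The intermediate values are printed (rounded to 4 significant digits) on the page. Full float precision is kept in all steps — a single rounding yields each reported number. The derived quantities, which include glass mass, the totals, the yield, the four compositions, LOI, are carried at full float precision, as set out in the problem or the answer, starting from the weights at 250.0 pbw of glass.
Oxide mass targets, per 250.0 pbw vitreous product:
  SrO: 13.63% × 250.0 = 34.08 pbw
  SiO2: 56.70% × 250.0 = 141.8 pbw
  CaO: 29.54% × 250.0 = 73.85 pbw
  Al2O3: 0.1339% × 250.0 = 0.3347 pbw
Mass-balance tally per oxide applying the batch weights above, for the quoted basis mass (oxide sums agree with the targets given rounding of the digits):
  SrO: 48.69·0.6999 = 34.08 pbw (target 34.08 pbw)
  SiO2: 111.6·0.9950 + 59.58·0.5157 = 141.8 pbw (target 141.8 pbw)
  CaO: 81.02·0.5576 + 59.58·0.4813 = 73.85 pbw (target 73.85 pbw)
  Al2O3: 111.6·0.003000 = 0.3348 pbw (target 0.3347 pbw)
Auditing the glass mass value: whole batch net of LOI = 250.0 pbw (the Σ of target masses is 250.0 pbw; versus the stated basis of 250.0 pbw — a pure rounding effect).
Whole-batch sum: Σ batch = 300.9 pbw; LOI loss = Σ batch·LOI = 50.86 pbw; yield: glass divided by total = 83.10%.

Batch per 250.0 pbw vitreous product:
  Quartz sand: 111.6 pbw
  Strontium carbonate: 48.69 pbw
  Calcite: 81.02 pbw
  CaSiO3: 59.58 pbw
Total batch = 300.9 pbw; LOI loss = 50.86 pbw; yield = 83.10%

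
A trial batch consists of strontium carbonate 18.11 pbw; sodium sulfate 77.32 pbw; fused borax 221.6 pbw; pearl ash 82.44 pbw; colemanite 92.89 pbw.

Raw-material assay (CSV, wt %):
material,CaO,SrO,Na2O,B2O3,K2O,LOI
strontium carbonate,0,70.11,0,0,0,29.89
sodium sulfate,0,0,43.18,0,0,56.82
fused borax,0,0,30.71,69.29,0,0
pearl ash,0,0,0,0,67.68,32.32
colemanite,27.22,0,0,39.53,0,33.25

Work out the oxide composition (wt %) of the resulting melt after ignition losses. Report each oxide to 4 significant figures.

All internal work carries full precision all the way through. Values along the way are shown, with 4-significant-figure rounding, alongside each step. A single rounding finalizes every reported value — derived quantities, including the five compositions, ignition loss, the yield, net glass mass, totals, are rebuilt from the batch weights on 385.5 pbw of glass in full float precision as set out in the problem or answer text.
Per-oxide mass from batch:
  CaO: 92.89·0.2722 = 25.28 pbw
  SrO: 18.11·0.7011 = 12.70 pbw
  Na2O: 77.32·0.4318 + 221.6·0.3071 = 101.4 pbw
  B2O3: 221.6·0.6929 + 92.89·0.3953 = 190.3 pbw
  K2O: 82.44·0.6768 = 55.80 pbw
LOI: 18.11·0.2989 + 77.32·0.5682 + 82.44·0.3232 + 92.89·0.3325 = 106.9 pbw
Resulting glass, batch − LOI: 492.4 − 106.9 = 385.5 pbw (= the summed oxide contributions)
percent by weight: oxide/glass ×100

Glass mass = 385.5 pbw (batch 492.4 − LOI 106.9).
Composition: CaO 6.559%, SrO 3.294%, Na2O 26.32%, B2O3 49.36%, K2O 14.47%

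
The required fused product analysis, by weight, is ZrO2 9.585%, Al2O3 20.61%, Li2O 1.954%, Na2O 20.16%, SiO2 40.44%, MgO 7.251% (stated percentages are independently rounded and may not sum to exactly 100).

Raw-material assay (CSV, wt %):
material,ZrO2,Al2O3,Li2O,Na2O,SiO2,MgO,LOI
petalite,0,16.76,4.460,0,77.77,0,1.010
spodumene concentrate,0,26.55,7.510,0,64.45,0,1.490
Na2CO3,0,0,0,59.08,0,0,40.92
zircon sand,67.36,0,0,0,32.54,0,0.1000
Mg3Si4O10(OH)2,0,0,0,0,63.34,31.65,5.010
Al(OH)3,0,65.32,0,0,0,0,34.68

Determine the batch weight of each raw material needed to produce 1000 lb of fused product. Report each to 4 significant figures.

Values along the way appear, rounded to 4 significant figures, between the steps — every computation holds full precision in every operation — every reported figure carries a single rounding. All derived quantities are computed at full float precision (the six compositions, the totals, yield, LOI, glass mass) from the batch weights per 1000 lb of glass exactly as shown in problem or answer.
Per-oxide target masses for 1000 lb fused product:
  ZrO2: 9.585% × 1000 = 95.85 lb
  Al2O3: 20.61% × 1000 = 206.1 lb
  Li2O: 1.954% × 1000 = 19.54 lb
  Na2O: 20.16% × 1000 = 201.6 lb
  SiO2: 40.44% × 1000 = 404.4 lb
  MgO: 7.251% × 1000 = 72.51 lb
A balance pass over the oxides, given the weights on record, on the stated basis (target by target, the sums agree inside rounding margins):
  ZrO2: 142.3·0.6736 = 95.85 lb (target 95.85 lb)
  Al2O3: 114.7·0.1676 + 192.1·0.2655 + 208.0·0.6532 = 206.1 lb (target 206.1 lb)
  Li2O: 114.7·0.04460 + 192.1·0.07510 = 19.54 lb (target 19.54 lb)
  Na2O: 341.2·0.5908 = 201.6 lb (target 201.6 lb)
  SiO2: 114.7·0.7777 + 192.1·0.6445 + 142.3·0.3254 + 229.1·0.6334 = 404.4 lb (target 404.4 lb)
  MgO: 229.1·0.3165 = 72.51 lb (target 72.51 lb)
The glass-mass cross-check: net batch after ignition = 1000 lb (oxide target masses add up to 1000 lb; with the basis standing at 1000 lb — rounding explains the deltas).
Summing the batch: Σ batch = 1227 lb; LOI removed, Σ of batch·LOI: 227.4 lb; glass ÷ batch gives a yield of 81.47%.

Batch per 1000 lb fused product:
  petalite: 114.7 lb
  spodumene concentrate: 192.1 lb
  Na2CO3: 341.2 lb
  zircon sand: 142.3 lb
  Mg3Si4O10(OH)2: 229.1 lb
  Al(OH)3: 208.0 lb
Total batch = 1227 lb; LOI loss = 227.4 lb; yield = 81.47%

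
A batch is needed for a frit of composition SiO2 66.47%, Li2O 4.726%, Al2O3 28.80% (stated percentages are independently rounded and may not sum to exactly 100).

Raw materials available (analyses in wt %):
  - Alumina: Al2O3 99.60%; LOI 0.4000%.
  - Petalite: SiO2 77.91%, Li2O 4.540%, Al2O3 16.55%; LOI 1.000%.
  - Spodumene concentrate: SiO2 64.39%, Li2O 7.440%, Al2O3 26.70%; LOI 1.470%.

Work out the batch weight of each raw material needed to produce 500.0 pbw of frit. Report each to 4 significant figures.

Full precision is maintained at each step — in-progress results appear, rounded to 4 significant digits, as written. Every reported result carries a single rounding; derived quantities (ignition loss, yield, net glass mass, the three compositions, totals) are computed starting from the weights per 500.0 pbw of glass at full float precision precisely as stated by the problem or answer text.
Target oxide masses per 500.0 pbw frit:
  SiO2: 66.47% × 500.0 = 332.4 pbw
  Li2O: 4.726% × 500.0 = 23.63 pbw
  Al2O3: 28.80% × 500.0 = 144.0 pbw
Verifying the oxide balance with the batch weights as given, relative to the basis at hand (every target is met by its sum modulo rounding of the values):
  SiO2: 331.0·0.7791 + 115.6·0.6439 = 332.3 pbw (target 332.4 pbw)
  Li2O: 331.0·0.04540 + 115.6·0.07440 = 23.63 pbw (target 23.63 pbw)
  Al2O3: 58.58·0.9960 + 331.0·0.1655 + 115.6·0.2670 = 144.0 pbw (target 144.0 pbw)
Glass mass check: net batch after ignition = 499.9 pbw (per-oxide target masses sum to 500.0 pbw; against the stated basis, 500.0 pbw — deltas are rounding alone).
Batch grand total — Σ batch = 505.2 pbw; loss to ignition Σ batch·LOI = 5.244 pbw; yield, glass over the total, = 98.96%.

Batch per 500.0 pbw frit:
  Alumina: 58.58 pbw
  Petalite: 331.0 pbw
  Spodumene concentrate: 115.6 pbw
Total batch = 505.2 pbw; LOI loss = 5.244 pbw; yield = 98.96%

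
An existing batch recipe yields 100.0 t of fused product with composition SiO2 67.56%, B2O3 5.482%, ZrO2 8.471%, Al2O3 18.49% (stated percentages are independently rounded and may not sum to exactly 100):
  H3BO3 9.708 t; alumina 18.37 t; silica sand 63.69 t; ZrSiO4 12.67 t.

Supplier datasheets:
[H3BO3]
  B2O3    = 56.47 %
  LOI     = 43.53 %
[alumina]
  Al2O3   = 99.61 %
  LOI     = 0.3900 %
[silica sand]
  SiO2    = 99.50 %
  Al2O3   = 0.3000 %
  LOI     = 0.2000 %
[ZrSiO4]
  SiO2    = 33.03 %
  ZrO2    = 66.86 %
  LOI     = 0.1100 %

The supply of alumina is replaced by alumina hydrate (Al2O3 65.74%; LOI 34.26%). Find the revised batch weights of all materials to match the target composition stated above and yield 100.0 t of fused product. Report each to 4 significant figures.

Intermediates are printed (rounded to four significant digits) within the worked lines; every computation carries full float precision at each step; a single rounding completes each reported figure; derived quantities, including net glass mass, ignition loss, the four compositions, the totals, the yield, are carried from the weighed amounts for 100.0 t of glass in full float precision as given in question or answer.
Target oxide masses per 100.0 t fused product:
  SiO2: 67.56% × 100.0 = 67.56 t
  B2O3: 5.482% × 100.0 = 5.482 t
  ZrO2: 8.471% × 100.0 = 8.471 t
  Al2O3: 18.49% × 100.0 = 18.49 t
Balance tally, oxide-wise, applying the batch weights above, against the basis in use (every target is met by its sum given rounding of the digits):
  SiO2: 63.69·0.9950 + 12.67·0.3303 = 67.56 t (target 67.56 t)
  B2O3: 9.708·0.5647 = 5.482 t (target 5.482 t)
  ZrO2: 12.67·0.6686 = 8.471 t (target 8.471 t)
  Al2O3: 27.84·0.6574 + 63.69·0.003000 = 18.49 t (target 18.49 t)
The glass-mass cross-check: Σ batch − LOI loss = 100.0 t (the Σ of target masses is 100.0 t; the stated basis being 100.0 t — rounding explains the deltas).
Batch total: Σ batch = 113.9 t; the LOI term Σ batch·LOI equals 13.91 t; yield: glass divided by total = 87.79%.

Revised batch per 100.0 t fused product:
  H3BO3: 9.708 t
  alumina hydrate: 27.84 t
  silica sand: 63.69 t
  ZrSiO4: 12.67 t
Total batch = 113.9 t; LOI loss = 13.91 t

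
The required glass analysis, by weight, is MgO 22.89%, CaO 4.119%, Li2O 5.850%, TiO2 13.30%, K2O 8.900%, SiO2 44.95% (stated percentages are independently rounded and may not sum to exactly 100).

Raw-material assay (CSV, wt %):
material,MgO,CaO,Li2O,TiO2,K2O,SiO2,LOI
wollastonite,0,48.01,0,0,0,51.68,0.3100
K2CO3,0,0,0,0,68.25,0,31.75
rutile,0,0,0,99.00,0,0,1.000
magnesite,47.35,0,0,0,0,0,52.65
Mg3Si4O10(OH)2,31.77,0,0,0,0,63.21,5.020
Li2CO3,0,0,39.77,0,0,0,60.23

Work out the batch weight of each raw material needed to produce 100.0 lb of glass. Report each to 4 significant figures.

Every computation carries full precision through every step — values along the way are rounded to 4 significant digits when quoted; each reported value takes a single rounding. The derived quantities, including the yield, ignition loss, six oxide percentages, the totals, glass mass, are re-derived using the weight values on 100.0 lb of glass at exact precision, exactly as printed in the question or the answer.
Oxide-by-oxide targets in 100.0 lb glass:
  MgO: 22.89% × 100.0 = 22.89 lb
  CaO: 4.119% × 100.0 = 4.119 lb
  Li2O: 5.850% × 100.0 = 5.850 lb
  TiO2: 13.30% × 100.0 = 13.30 lb
  K2O: 8.900% × 100.0 = 8.900 lb
  SiO2: 44.95% × 100.0 = 44.95 lb
Oxide-by-oxide audit applying the batch weights above, versus the basis set out (each sum matches its target mass once rounding is allowed for):
  MgO: 5.335·0.4735 + 64.10·0.3177 = 22.89 lb (target 22.89 lb)
  CaO: 8.579·0.4801 = 4.119 lb (target 4.119 lb)
  Li2O: 14.71·0.3977 = 5.850 lb (target 5.850 lb)
  TiO2: 13.43·0.9900 = 13.30 lb (target 13.30 lb)
  K2O: 13.04·0.6825 = 8.900 lb (target 8.900 lb)
  SiO2: 8.579·0.5168 + 64.10·0.6321 = 44.95 lb (target 44.95 lb)
Glass mass check: batch Σ − ignition loss = 100.0 lb (summing oxide targets gives 100.0 lb; against the stated basis, 100.0 lb — a pure rounding effect).
Summing the batch: Σ batch = 119.2 lb; ignition loss, Σ(batch × LOI) = 19.19 lb; the yield ratio, glass ÷ batch: 83.90%.

Batch per 100.0 lb glass:
  wollastonite: 8.579 lb
  K2CO3: 13.04 lb
  rutile: 13.43 lb
  magnesite: 5.335 lb
  Mg3Si4O10(OH)2: 64.10 lb
  Li2CO3: 14.71 lb
Total batch = 119.2 lb; LOI loss = 19.19 lb; yield = 83.90%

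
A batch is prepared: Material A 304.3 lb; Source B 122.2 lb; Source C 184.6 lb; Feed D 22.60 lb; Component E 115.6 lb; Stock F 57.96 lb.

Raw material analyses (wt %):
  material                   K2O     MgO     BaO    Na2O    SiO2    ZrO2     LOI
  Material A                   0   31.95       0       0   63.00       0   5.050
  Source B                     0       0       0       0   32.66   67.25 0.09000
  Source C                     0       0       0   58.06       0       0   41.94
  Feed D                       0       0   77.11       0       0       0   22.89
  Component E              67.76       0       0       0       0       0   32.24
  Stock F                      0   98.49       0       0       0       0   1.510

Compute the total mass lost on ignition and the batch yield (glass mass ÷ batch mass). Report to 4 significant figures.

LOI loss = 136.2 lb; glass = 671.0 lb; yield = 83.13%

Intermediates are rounded to 4 significant digits when quoted. Exact precision is held from start to finish; every reported value is rounded a single time. The derived quantities, including yield, net glass mass, totals, six oxide percentages, LOI, are rebuilt from the weighed amounts per 671.0 lb of glass in full precision, exactly as printed in the question or the answer.
Loss on ignition, line by line:
  Material A: 304.3 × 0.05050 = 15.37 lb
  Source B: 122.2 × 9.000e-04 = 0.1100 lb
  Source C: 184.6 × 0.4194 = 77.42 lb
  Feed D: 22.60 × 0.2289 = 5.173 lb
  Component E: 115.6 × 0.3224 = 37.27 lb
  Stock F: 57.96 × 0.01510 = 0.8752 lb
Total LOI = 136.2 lb
Glass = batch − LOI = 807.3 − 136.2 = 671.0 lb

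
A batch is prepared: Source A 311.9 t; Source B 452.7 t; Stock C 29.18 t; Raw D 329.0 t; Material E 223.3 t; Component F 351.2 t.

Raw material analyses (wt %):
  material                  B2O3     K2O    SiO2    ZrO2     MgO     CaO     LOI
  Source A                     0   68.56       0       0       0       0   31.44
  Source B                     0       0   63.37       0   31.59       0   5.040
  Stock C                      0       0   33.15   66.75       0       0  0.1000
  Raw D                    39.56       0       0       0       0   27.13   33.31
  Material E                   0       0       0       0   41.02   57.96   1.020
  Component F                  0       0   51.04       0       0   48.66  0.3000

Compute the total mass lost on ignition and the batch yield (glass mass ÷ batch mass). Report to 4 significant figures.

Each numeric step keeps full precision at every stage — mid-chain values are displayed rounded to four significant figures on the page. Each reported result takes just one rounding; derived quantities, including the yield, the totals, glass mass, six oxide percentages, ignition loss, are recomputed from the batch weights for 1463 t of glass at full precision exactly as printed in the problem or the answer.
Per-material ignition loss:
  Source A: 311.9 × 0.3144 = 98.06 t
  Source B: 452.7 × 0.05040 = 22.82 t
  Stock C: 29.18 × 0.001000 = 0.02918 t
  Raw D: 329.0 × 0.3331 = 109.6 t
  Material E: 223.3 × 0.01020 = 2.278 t
  Component F: 351.2 × 0.003000 = 1.054 t
Total LOI = 233.8 t
Glass = batch − LOI = 1697 − 233.8 = 1463 t

LOI loss = 233.8 t; glass = 1463 t; yield = 86.22%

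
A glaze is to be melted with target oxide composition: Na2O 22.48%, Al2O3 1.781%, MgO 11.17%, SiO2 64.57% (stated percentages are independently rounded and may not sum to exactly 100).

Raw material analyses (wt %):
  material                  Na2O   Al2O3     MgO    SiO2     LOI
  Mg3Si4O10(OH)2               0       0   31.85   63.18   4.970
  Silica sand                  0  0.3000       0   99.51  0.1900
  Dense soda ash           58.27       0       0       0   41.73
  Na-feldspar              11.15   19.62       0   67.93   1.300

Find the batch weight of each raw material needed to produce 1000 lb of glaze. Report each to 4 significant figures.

Batch per 1000 lb glaze:
  Mg3Si4O10(OH)2: 350.7 lb
  Silica sand: 368.1 lb
  Dense soda ash: 369.5 lb
  Na-feldspar: 85.15 lb
Total batch = 1173 lb; LOI loss = 173.4 lb; yield = 85.22%

The whole derivation keeps full float precision all the way through; working values are displayed, rounded to 4 significant digits, when written out — every reported number is rounded only once; all derived quantities (four oxide percentages, net glass mass, the totals, yield, LOI) are computed from the weighed amounts on 1000 lb of glass at exact precision precisely as stated by the problem or answer text.
Target oxide masses per 1000 lb glaze:
  Na2O: 22.48% × 1000 = 224.8 lb
  Al2O3: 1.781% × 1000 = 17.81 lb
  MgO: 11.17% × 1000 = 111.7 lb
  SiO2: 64.57% × 1000 = 645.7 lb
Mass-balance tally per oxide from the weights as reported, per the basis as stated (sum by sum, the targets are met within answer rounding):
  Na2O: 369.5·0.5827 + 85.15·0.1115 = 224.8 lb (target 224.8 lb)
  Al2O3: 368.1·0.003000 + 85.15·0.1962 = 17.81 lb (target 17.81 lb)
  MgO: 350.7·0.3185 = 111.7 lb (target 111.7 lb)
  SiO2: 350.7·0.6318 + 368.1·0.9951 + 85.15·0.6793 = 645.7 lb (target 645.7 lb)
Mass balance on the glass: total charge less LOI = 1000 lb (per-oxide target masses sum to 1000 lb; basis as stated: 1000 lb — rounding explains the deltas).
Whole-batch sum: Σ batch = 1173 lb; loss to ignition Σ batch·LOI = 173.4 lb; as yield: glass ÷ batch → 85.22%.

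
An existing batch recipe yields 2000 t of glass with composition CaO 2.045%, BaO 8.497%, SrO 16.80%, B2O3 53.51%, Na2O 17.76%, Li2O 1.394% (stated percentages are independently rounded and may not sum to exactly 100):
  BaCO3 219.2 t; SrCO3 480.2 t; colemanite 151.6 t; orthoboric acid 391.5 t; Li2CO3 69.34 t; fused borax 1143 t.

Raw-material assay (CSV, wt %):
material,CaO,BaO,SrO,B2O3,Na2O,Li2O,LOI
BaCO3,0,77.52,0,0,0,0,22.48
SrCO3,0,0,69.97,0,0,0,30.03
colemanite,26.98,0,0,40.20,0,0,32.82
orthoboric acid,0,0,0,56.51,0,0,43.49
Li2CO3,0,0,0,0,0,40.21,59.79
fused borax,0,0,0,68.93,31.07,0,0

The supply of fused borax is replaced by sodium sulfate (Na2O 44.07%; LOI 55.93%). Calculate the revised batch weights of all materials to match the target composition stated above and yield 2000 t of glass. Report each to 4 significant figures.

The intermediate values are displayed rounded to four significant figures at each printed step; all arithmetic carries full float precision at each step; each reported figure is rounded a single time. Derived quantities, including the yield, the totals, net glass mass, the six compositions, ignition loss, are recomputed from the weighed amounts per 2000 t of glass in full float precision, as set out in either problem or answer.
Oxide mass targets, per 2000 t glass:
  CaO: 2.045% × 2000 = 40.90 t
  BaO: 8.497% × 2000 = 169.9 t
  SrO: 16.80% × 2000 = 336.0 t
  B2O3: 53.51% × 2000 = 1070 t
  Na2O: 17.76% × 2000 = 355.2 t
  Li2O: 1.394% × 2000 = 27.88 t
Mass-balance tally per oxide on the weights just shown, under the basis named above (sum by sum, the targets are met within answer rounding):
  CaO: 151.6·0.2698 = 40.90 t (target 40.90 t)
  BaO: 219.2·0.7752 = 169.9 t (target 169.9 t)
  SrO: 480.2·0.6997 = 336.0 t (target 336.0 t)
  B2O3: 151.6·0.4020 + 1786·0.5651 = 1070 t (target 1070 t)
  Na2O: 806.0·0.4407 = 355.2 t (target 355.2 t)
  Li2O: 69.34·0.4021 = 27.88 t (target 27.88 t)
Glass-mass sanity pass: net batch after ignition = 2000 t (summing oxide targets gives 2000 t; against the stated basis, 2000 t — deltas are rounding alone).
Whole-batch sum: Σ batch = 3512 t; ignition loss, Σ(batch × LOI) = 1512 t; yield = glass ÷ total batch = 56.95%.

Revised batch per 2000 t glass:
  BaCO3: 219.2 t
  SrCO3: 480.2 t
  colemanite: 151.6 t
  orthoboric acid: 1786 t
  Li2CO3: 69.34 t
  sodium sulfate: 806.0 t
Total batch = 3512 t; LOI loss = 1512 t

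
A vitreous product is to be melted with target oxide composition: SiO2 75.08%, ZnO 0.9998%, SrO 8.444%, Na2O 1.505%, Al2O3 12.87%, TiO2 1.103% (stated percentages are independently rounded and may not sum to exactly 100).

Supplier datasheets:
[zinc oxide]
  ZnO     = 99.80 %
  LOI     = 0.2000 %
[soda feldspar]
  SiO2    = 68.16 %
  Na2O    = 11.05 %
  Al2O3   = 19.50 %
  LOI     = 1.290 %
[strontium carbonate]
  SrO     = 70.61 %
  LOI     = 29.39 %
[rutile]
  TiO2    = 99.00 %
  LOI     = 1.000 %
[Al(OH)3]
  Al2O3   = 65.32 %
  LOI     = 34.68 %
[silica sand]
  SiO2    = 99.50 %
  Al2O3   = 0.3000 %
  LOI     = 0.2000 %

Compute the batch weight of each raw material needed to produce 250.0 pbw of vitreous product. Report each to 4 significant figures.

Every computation runs at exact precision from first step to last — mid-chain values appear rounded off to 4 significant figures across the worked steps; exactly one rounding goes into each reported number — the derived quantities (totals, ignition loss, glass mass, six oxide percentages, yield) are computed using the weight values for 250.0 pbw of glass at full float precision, precisely as stated by either problem or answer.
Oxide mass targets, per 250.0 pbw vitreous product:
  SiO2: 75.08% × 250.0 = 187.7 pbw
  ZnO: 0.9998% × 250.0 = 2.500 pbw
  SrO: 8.444% × 250.0 = 21.11 pbw
  Na2O: 1.505% × 250.0 = 3.762 pbw
  Al2O3: 12.87% × 250.0 = 32.17 pbw
  TiO2: 1.103% × 250.0 = 2.758 pbw
Checking each oxide sum on the weights just shown, relative to the basis at hand (delivered sums recover each target exact up to rounding of places):
  SiO2: 34.05·0.6816 + 165.3·0.9950 = 187.7 pbw (target 187.7 pbw)
  ZnO: 2.505·0.9980 = 2.500 pbw (target 2.500 pbw)
  SrO: 29.90·0.7061 = 21.11 pbw (target 21.11 pbw)
  Na2O: 34.05·0.1105 = 3.763 pbw (target 3.762 pbw)
  Al2O3: 34.05·0.1950 + 38.33·0.6532 + 165.3·0.003000 = 32.17 pbw (target 32.17 pbw)
  TiO2: 2.785·0.9900 = 2.757 pbw (target 2.758 pbw)
Glass mass check: batch total minus LOI = 250.0 pbw (oxide target masses add up to 250.0 pbw; against the stated basis, 250.0 pbw — a pure rounding effect).
Whole-batch sum: Σ batch = 272.9 pbw; ignition loss, Σ(batch × LOI) = 22.88 pbw; as yield: glass ÷ batch → 91.61%.

Batch per 250.0 pbw vitreous product:
  zinc oxide: 2.505 pbw
  soda feldspar: 34.05 pbw
  strontium carbonate: 29.90 pbw
  rutile: 2.785 pbw
  Al(OH)3: 38.33 pbw
  silica sand: 165.3 pbw
Total batch = 272.9 pbw; LOI loss = 22.88 pbw; yield = 91.61%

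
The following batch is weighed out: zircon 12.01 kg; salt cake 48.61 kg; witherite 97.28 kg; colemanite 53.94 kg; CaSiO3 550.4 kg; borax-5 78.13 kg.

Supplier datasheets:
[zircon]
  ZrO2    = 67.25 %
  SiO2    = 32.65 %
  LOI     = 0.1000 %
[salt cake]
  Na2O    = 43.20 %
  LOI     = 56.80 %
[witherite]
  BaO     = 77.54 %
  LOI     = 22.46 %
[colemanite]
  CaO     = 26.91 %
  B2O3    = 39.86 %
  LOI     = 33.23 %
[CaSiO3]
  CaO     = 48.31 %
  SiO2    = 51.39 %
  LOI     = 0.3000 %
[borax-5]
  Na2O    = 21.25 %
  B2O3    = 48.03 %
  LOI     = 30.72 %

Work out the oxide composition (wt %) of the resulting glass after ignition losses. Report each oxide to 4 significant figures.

Rounding to four significant digits applies to each intermediate as displayed. Each numeric step maintains full precision at all times. Every reported value is rounded just once. Derived quantities, including six oxide percentages, the yield, LOI, net glass mass, totals, are computed starting from the weights at 747.3 kg of glass at full float precision, precisely as stated by the question or the answer.
Oxide masses out of the charge:
  CaO: 53.94·0.2691 + 550.4·0.4831 = 280.4 kg
  BaO: 97.28·0.7754 = 75.43 kg
  Na2O: 48.61·0.4320 + 78.13·0.2125 = 37.60 kg
  B2O3: 53.94·0.3986 + 78.13·0.4803 = 59.03 kg
  ZrO2: 12.01·0.6725 = 8.077 kg
  SiO2: 12.01·0.3265 + 550.4·0.5139 = 286.8 kg
LOI: 12.01·0.001000 + 48.61·0.5680 + 97.28·0.2246 + 53.94·0.3323 + 550.4·0.003000 + 78.13·0.3072 = 93.05 kg
Net of LOI, the glass mass = 840.4 − 93.05 = 747.3 kg (equal to the oxide-mass sum)
each oxide over glass, ×100, is wt %

Glass mass = 747.3 kg (batch 840.4 − LOI 93.05).
Composition: CaO 37.52%, BaO 10.09%, Na2O 5.032%, B2O3 7.898%, ZrO2 1.081%, SiO2 38.37%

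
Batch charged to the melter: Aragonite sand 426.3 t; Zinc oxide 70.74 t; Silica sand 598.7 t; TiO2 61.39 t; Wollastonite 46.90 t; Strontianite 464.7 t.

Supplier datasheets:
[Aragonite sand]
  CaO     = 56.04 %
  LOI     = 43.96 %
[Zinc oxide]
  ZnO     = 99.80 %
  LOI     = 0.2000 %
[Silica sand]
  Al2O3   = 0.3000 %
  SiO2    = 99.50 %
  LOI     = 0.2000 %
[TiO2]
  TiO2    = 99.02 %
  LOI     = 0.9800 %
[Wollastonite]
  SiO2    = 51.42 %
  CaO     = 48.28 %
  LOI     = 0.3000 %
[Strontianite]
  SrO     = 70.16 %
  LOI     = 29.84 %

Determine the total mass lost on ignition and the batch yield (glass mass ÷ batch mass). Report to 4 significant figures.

The intermediate values are displayed rounded off to 4 significant digits at each printed step; the working math holds full precision in every operation — each reported number includes exactly one rounding; the derived quantities, which include LOI, yield, glass mass, six oxide percentages, totals, are re-derived at exact precision, as set out in problem or answer, from the batch weights per 1341 t of glass.
Loss on ignition, line by line:
  Aragonite sand: 426.3 × 0.4396 = 187.4 t
  Zinc oxide: 70.74 × 0.002000 = 0.1415 t
  Silica sand: 598.7 × 0.002000 = 1.197 t
  TiO2: 61.39 × 0.009800 = 0.6016 t
  Wollastonite: 46.90 × 0.003000 = 0.1407 t
  Strontianite: 464.7 × 0.2984 = 138.7 t
Total LOI = 328.1 t
Glass = batch − LOI = 1669 − 328.1 = 1341 t

LOI loss = 328.1 t; glass = 1341 t; yield = 80.34%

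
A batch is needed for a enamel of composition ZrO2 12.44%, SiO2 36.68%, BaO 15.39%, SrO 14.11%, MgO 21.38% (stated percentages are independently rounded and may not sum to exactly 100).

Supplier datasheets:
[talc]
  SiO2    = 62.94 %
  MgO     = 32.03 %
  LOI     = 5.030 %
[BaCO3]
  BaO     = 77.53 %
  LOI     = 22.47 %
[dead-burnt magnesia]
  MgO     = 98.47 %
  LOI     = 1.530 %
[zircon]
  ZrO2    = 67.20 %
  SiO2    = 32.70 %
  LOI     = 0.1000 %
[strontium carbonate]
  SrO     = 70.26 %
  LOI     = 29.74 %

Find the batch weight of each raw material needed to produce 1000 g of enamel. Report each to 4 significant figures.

Batch per 1000 g enamel:
  talc: 486.6 g
  BaCO3: 198.5 g
  dead-burnt magnesia: 58.84 g
  zircon: 185.1 g
  strontium carbonate: 200.8 g
Total batch = 1130 g; LOI loss = 129.9 g; yield = 88.50%

All arithmetic runs at full float precision all the way through; intermediates are displayed with 4-significant-digit rounding when written out. Each reported result takes exactly one rounding. The derived quantities (the yield, ignition loss, five oxide percentages, glass mass, the totals) are rebuilt at full precision from the batch weights at 1000 g of glass as written in the problem or the answer.
Oxide-by-oxide targets in 1000 g enamel:
  ZrO2: 12.44% × 1000 = 124.4 g
  SiO2: 36.68% × 1000 = 366.8 g
  BaO: 15.39% × 1000 = 153.9 g
  SrO: 14.11% × 1000 = 141.1 g
  MgO: 21.38% × 1000 = 213.8 g
Sums-versus-targets review applying the batch weights above, for the quoted basis mass (oxide sums agree with the targets inside rounding margins):
  ZrO2: 185.1·0.6720 = 124.4 g (target 124.4 g)
  SiO2: 486.6·0.6294 + 185.1·0.3270 = 366.8 g (target 366.8 g)
  BaO: 198.5·0.7753 = 153.9 g (target 153.9 g)
  SrO: 200.8·0.7026 = 141.1 g (target 141.1 g)
  MgO: 486.6·0.3203 + 58.84·0.9847 = 213.8 g (target 213.8 g)
Auditing the glass mass value: total batch − LOI = 1000 g (the Σ of target masses is 1000 g; with the basis standing at 1000 g — deltas are rounding alone).
Whole-batch sum: Σ batch = 1130 g; LOI loss = Σ batch·LOI = 129.9 g; as yield: glass ÷ batch → 88.50%.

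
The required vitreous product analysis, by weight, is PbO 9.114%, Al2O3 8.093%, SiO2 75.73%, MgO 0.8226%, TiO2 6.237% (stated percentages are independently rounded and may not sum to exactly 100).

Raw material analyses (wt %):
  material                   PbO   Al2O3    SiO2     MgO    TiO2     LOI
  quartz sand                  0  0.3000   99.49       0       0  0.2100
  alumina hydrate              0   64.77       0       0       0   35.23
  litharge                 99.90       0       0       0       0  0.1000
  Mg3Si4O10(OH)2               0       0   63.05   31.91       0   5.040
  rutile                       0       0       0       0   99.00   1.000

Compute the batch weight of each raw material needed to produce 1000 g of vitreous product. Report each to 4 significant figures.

Each numeric step holds full float precision throughout — intermediates are printed rounded to 4 significant figures across the worked steps — a single rounding completes each reported number — derived quantities (ignition loss, totals, yield, the five compositions, glass mass) are computed using the weight values per 1000 g of glass in full precision, as they appear in problem or answer.
The oxide mass targets at 1000 g vitreous product:
  PbO: 9.114% × 1000 = 91.14 g
  Al2O3: 8.093% × 1000 = 80.93 g
  SiO2: 75.73% × 1000 = 757.3 g
  MgO: 0.8226% × 1000 = 8.226 g
  TiO2: 6.237% × 1000 = 62.37 g
Per-oxide balance check applying the batch weights above, per the basis as stated (delivered sums recover each target within answer rounding):
  PbO: 91.23·0.9990 = 91.14 g (target 91.14 g)
  Al2O3: 744.8·0.003000 + 121.5·0.6477 = 80.93 g (target 80.93 g)
  SiO2: 744.8·0.9949 + 25.78·0.6305 = 757.3 g (target 757.3 g)
  MgO: 25.78·0.3191 = 8.226 g (target 8.226 g)
  TiO2: 63.00·0.9900 = 62.37 g (target 62.37 g)
Glass-mass closure: batch Σ − ignition loss = 999.9 g (oxide target masses add up to 1000 g; stated basis 1000 g — any gap is answer rounding).
Total batch = Σ batch = 1046 g; LOI removed, Σ of batch·LOI: 46.39 g; yield, glass over the total, = 95.57%.

Batch per 1000 g vitreous product:
  quartz sand: 744.8 g
  alumina hydrate: 121.5 g
  litharge: 91.23 g
  Mg3Si4O10(OH)2: 25.78 g
  rutile: 63.00 g
Total batch = 1046 g; LOI loss = 46.39 g; yield = 95.57%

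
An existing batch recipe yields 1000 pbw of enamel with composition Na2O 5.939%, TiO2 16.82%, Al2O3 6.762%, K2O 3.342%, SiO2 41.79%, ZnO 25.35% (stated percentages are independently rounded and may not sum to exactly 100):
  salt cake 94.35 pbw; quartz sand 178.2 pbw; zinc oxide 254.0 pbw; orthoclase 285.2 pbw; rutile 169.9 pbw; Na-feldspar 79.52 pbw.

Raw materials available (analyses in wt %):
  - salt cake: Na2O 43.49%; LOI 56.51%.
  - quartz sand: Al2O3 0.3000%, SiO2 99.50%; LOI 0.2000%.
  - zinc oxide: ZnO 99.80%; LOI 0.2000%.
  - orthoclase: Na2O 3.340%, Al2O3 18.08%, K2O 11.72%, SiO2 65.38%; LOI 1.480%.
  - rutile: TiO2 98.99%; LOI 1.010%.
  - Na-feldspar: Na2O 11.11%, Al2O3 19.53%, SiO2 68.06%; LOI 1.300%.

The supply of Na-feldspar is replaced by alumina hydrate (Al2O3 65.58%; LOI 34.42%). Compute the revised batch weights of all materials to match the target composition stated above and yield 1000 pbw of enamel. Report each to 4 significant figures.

Working values are printed (rounded to four significant figures) in the working — all internal work keeps full float precision at all times; a single rounding completes each reported value — all derived quantities are re-derived in full precision (ignition loss, yield, the six compositions, the totals, net glass mass) from the weighed amounts on 1000 pbw of glass, as they appear in the problem or answer text.
Per-oxide target masses for 1000 pbw enamel:
  Na2O: 5.939% × 1000 = 59.39 pbw
  TiO2: 16.82% × 1000 = 168.2 pbw
  Al2O3: 6.762% × 1000 = 67.62 pbw
  K2O: 3.342% × 1000 = 33.42 pbw
  SiO2: 41.79% × 1000 = 417.9 pbw
  ZnO: 25.35% × 1000 = 253.5 pbw
Oxide-by-oxide audit per the reported batch figures, versus the basis set out (target by target, the sums agree inside rounding margins):
  Na2O: 114.7·0.4349 + 285.2·0.03340 = 59.41 pbw (target 59.39 pbw)
  TiO2: 169.9·0.9899 = 168.2 pbw (target 168.2 pbw)
  Al2O3: 232.6·0.003000 + 285.2·0.1808 + 23.43·0.6558 = 67.63 pbw (target 67.62 pbw)
  K2O: 285.2·0.1172 = 33.43 pbw (target 33.42 pbw)
  SiO2: 232.6·0.9950 + 285.2·0.6538 = 417.9 pbw (target 417.9 pbw)
  ZnO: 254.0·0.9980 = 253.5 pbw (target 253.5 pbw)
Auditing the glass mass value: whole batch net of LOI = 1000 pbw (per-oxide target masses sum to 1000 pbw; stated basis 1000 pbw — gaps are rounding artifacts).
Total batch = Σ batch = 1080 pbw; loss to ignition Σ batch·LOI = 79.79 pbw; the yield ratio, glass ÷ batch: 92.61%.

Revised batch per 1000 pbw enamel:
  salt cake: 114.7 pbw
  quartz sand: 232.6 pbw
  zinc oxide: 254.0 pbw
  orthoclase: 285.2 pbw
  rutile: 169.9 pbw
  alumina hydrate: 23.43 pbw
Total batch = 1080 pbw; LOI loss = 79.79 pbw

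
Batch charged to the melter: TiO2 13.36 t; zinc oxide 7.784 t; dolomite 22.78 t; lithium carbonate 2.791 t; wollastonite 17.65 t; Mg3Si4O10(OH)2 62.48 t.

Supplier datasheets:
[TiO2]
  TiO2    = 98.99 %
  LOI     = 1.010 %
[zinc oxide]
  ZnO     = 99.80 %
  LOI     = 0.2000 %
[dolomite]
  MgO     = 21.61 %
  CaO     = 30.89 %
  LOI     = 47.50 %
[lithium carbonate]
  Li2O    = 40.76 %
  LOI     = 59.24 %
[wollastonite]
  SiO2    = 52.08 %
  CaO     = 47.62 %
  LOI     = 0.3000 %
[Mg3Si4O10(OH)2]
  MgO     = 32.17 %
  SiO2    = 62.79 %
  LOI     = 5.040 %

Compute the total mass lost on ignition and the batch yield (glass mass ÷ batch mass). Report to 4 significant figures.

LOI loss = 15.83 t; glass = 111.0 t; yield = 87.52%

All arithmetic carries full precision from first step to last — mid-chain values are displayed (rounded to 4 significant figures) between the steps. Each reported figure undergoes a single rounding; all derived quantities (totals, glass mass, LOI, six oxide percentages, the yield) are re-derived in exact precision using the weight values at 111.0 t of glass as quoted within either problem or answer.
Ignition loss by material:
  TiO2: 13.36 × 0.01010 = 0.1349 t
  zinc oxide: 7.784 × 0.002000 = 0.01557 t
  dolomite: 22.78 × 0.4750 = 10.82 t
  lithium carbonate: 2.791 × 0.5924 = 1.653 t
  wollastonite: 17.65 × 0.003000 = 0.05295 t
  Mg3Si4O10(OH)2: 62.48 × 0.05040 = 3.149 t
Total LOI = 15.83 t
Glass = batch − LOI = 126.8 − 15.83 = 111.0 t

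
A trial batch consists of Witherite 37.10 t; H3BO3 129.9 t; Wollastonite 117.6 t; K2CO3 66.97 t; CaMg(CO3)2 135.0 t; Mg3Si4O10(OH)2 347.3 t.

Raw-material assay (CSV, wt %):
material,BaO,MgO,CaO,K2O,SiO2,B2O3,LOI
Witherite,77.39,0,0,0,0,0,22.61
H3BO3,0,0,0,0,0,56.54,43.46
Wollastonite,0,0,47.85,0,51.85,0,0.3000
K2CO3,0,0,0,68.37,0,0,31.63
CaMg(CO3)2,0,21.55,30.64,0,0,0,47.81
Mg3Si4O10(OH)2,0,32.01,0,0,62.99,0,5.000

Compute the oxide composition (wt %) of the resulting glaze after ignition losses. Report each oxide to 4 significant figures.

Glass mass = 665.6 t (batch 833.9 − LOI 168.3).
Composition: BaO 4.314%, MgO 21.07%, CaO 14.67%, K2O 6.879%, SiO2 42.03%, B2O3 11.03%

Intermediates are displayed rounded to four significant digits on the page; the whole derivation maintains full float precision through the solve — every reported number is rounded a single time. The derived quantities (net glass mass, the yield, LOI, totals, the six compositions) are rebuilt using the weight values at 665.6 t of glass at full precision exactly as printed in the question or the answer.
Delivered oxide masses:
  BaO: 37.10·0.7739 = 28.71 t
  MgO: 135.0·0.2155 + 347.3·0.3201 = 140.3 t
  CaO: 117.6·0.4785 + 135.0·0.3064 = 97.64 t
  K2O: 66.97·0.6837 = 45.79 t
  SiO2: 117.6·0.5185 + 347.3·0.6299 = 279.7 t
  B2O3: 129.9·0.5654 = 73.45 t
LOI: 37.10·0.2261 + 129.9·0.4346 + 117.6·0.003000 + 66.97·0.3163 + 135.0·0.4781 + 347.3·0.05000 = 168.3 t
Resulting glass, batch − LOI: 833.9 − 168.3 = 665.6 t (matching Σ of the oxides)
percent share: oxide ÷ glass, ×100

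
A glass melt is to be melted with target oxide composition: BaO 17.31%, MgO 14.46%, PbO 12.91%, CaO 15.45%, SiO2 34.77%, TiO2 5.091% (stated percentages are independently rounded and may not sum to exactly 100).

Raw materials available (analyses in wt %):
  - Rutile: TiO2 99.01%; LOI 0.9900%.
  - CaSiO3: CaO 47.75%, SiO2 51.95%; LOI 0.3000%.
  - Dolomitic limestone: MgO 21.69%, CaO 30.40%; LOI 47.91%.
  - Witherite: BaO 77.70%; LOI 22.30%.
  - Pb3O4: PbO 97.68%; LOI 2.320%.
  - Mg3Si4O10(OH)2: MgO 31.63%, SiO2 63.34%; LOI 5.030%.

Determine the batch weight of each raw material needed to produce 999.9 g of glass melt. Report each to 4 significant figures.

Batch per 999.9 g glass melt:
  Rutile: 51.41 g
  CaSiO3: 232.0 g
  Dolomitic limestone: 143.7 g
  Witherite: 222.8 g
  Pb3O4: 132.2 g
  Mg3Si4O10(OH)2: 358.6 g
Total batch = 1141 g; LOI loss = 140.8 g; yield = 87.65%

All arithmetic maintains full precision end to end — values along the way are printed rounded off to 4 significant figures when written out. Each reported figure includes exactly one rounding; all derived quantities are computed in exact precision (ignition loss, yield, glass mass, the six compositions, the totals) using the weight values for 999.9 g of glass, as given in the problem or answer text.
Per-oxide target masses for 999.9 g glass melt:
  BaO: 17.31% × 999.9 = 173.1 g
  MgO: 14.46% × 999.9 = 144.6 g
  PbO: 12.91% × 999.9 = 129.1 g
  CaO: 15.45% × 999.9 = 154.5 g
  SiO2: 34.77% × 999.9 = 347.7 g
  TiO2: 5.091% × 999.9 = 50.90 g
Per-oxide balance check with the batch weights as given, at the basis given (sum by sum, the targets are met up to rounding of the answer):
  BaO: 222.8·0.7770 = 173.1 g (target 173.1 g)
  MgO: 143.7·0.2169 + 358.6·0.3163 = 144.6 g (target 144.6 g)
  PbO: 132.2·0.9768 = 129.1 g (target 129.1 g)
  CaO: 232.0·0.4775 + 143.7·0.3040 = 154.5 g (target 154.5 g)
  SiO2: 232.0·0.5195 + 358.6·0.6334 = 347.7 g (target 347.7 g)
  TiO2: 51.41·0.9901 = 50.90 g (target 50.90 g)
The glass-mass cross-check: whole batch net of LOI = 999.9 g (targets for the oxides total 999.8 g; the stated basis being 999.9 g — gaps are rounding artifacts).
Batch total: Σ batch = 1141 g; ignition loss, Σ(batch × LOI) = 140.8 g; glass ÷ batch gives a yield of 87.65%.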